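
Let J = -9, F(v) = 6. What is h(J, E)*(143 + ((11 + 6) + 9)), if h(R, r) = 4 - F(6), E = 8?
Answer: -338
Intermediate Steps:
h(R, r) = -2 (h(R, r) = 4 - 1*6 = 4 - 6 = -2)
h(J, E)*(143 + ((11 + 6) + 9)) = -2*(143 + ((11 + 6) + 9)) = -2*(143 + (17 + 9)) = -2*(143 + 26) = -2*169 = -338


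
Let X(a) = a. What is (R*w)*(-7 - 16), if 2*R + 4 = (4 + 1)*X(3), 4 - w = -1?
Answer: -1265/2 ≈ -632.50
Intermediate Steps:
w = 5 (w = 4 - 1*(-1) = 4 + 1 = 5)
R = 11/2 (R = -2 + ((4 + 1)*3)/2 = -2 + (5*3)/2 = -2 + (1/2)*15 = -2 + 15/2 = 11/2 ≈ 5.5000)
(R*w)*(-7 - 16) = ((11/2)*5)*(-7 - 16) = (55/2)*(-23) = -1265/2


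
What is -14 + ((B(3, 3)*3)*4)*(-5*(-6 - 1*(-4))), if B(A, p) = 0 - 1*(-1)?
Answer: 106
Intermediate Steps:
B(A, p) = 1 (B(A, p) = 0 + 1 = 1)
-14 + ((B(3, 3)*3)*4)*(-5*(-6 - 1*(-4))) = -14 + ((1*3)*4)*(-5*(-6 - 1*(-4))) = -14 + (3*4)*(-5*(-6 + 4)) = -14 + 12*(-5*(-2)) = -14 + 12*10 = -14 + 120 = 106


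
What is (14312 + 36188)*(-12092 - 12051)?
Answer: -1219221500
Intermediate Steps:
(14312 + 36188)*(-12092 - 12051) = 50500*(-24143) = -1219221500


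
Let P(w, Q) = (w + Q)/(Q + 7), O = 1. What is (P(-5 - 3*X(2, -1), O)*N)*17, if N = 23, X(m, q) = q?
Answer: -391/8 ≈ -48.875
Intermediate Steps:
P(w, Q) = (Q + w)/(7 + Q)
(P(-5 - 3*X(2, -1), O)*N)*17 = (((1 + (-5 - 3*(-1)))/(7 + 1))*23)*17 = (((1 + (-5 + 3))/8)*23)*17 = (((1 - 2)/8)*23)*17 = (((⅛)*(-1))*23)*17 = -⅛*23*17 = -23/8*17 = -391/8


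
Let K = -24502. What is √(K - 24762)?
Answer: 4*I*√3079 ≈ 221.96*I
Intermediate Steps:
√(K - 24762) = √(-24502 - 24762) = √(-49264) = 4*I*√3079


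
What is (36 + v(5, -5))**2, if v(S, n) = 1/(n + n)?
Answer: 128881/100 ≈ 1288.8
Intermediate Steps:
v(S, n) = 1/(2*n)
(36 + v(5, -5))**2 = (36 + (1/2)/(-5))**2 = (36 + (1/2)*(-1/5))**2 = (36 - 1/10)**2 = (359/10)**2 = 128881/100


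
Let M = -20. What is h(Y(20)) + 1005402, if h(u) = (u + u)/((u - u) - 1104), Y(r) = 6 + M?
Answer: 277490959/276 ≈ 1.0054e+6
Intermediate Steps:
Y(r) = -14 (Y(r) = 6 - 20 = -14)
h(u) = -u/552 (h(u) = (2*u)/(0 - 1104) = (2*u)/(-1104) = (2*u)*(-1/1104) = -u/552)
h(Y(20)) + 1005402 = -1/552*(-14) + 1005402 = 7/276 + 1005402 = 277490959/276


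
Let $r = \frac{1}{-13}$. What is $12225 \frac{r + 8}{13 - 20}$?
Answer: $- \frac{1259175}{91} \approx -13837.0$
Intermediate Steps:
$r = - \frac{1}{13} \approx -0.076923$
$12225 \frac{r + 8}{13 - 20} = 12225 \frac{- \frac{1}{13} + 8}{13 - 20} = 12225 \frac{103}{13 \left(-7\right)} = 12225 \cdot \frac{103}{13} \left(- \frac{1}{7}\right) = 12225 \left(- \frac{103}{91}\right) = - \frac{1259175}{91}$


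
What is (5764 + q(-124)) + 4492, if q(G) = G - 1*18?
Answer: 10114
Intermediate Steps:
q(G) = -18 + G (q(G) = G - 18 = -18 + G)
(5764 + q(-124)) + 4492 = (5764 + (-18 - 124)) + 4492 = (5764 - 142) + 4492 = 5622 + 4492 = 10114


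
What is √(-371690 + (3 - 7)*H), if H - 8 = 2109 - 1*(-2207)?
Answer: I*√388986 ≈ 623.69*I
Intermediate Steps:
H = 4324 (H = 8 + (2109 - 1*(-2207)) = 8 + (2109 + 2207) = 8 + 4316 = 4324)
√(-371690 + (3 - 7)*H) = √(-371690 + (3 - 7)*4324) = √(-371690 - 4*4324) = √(-371690 - 17296) = √(-388986) = I*√388986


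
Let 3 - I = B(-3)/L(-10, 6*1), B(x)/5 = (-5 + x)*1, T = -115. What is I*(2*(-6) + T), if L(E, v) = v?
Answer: -3683/3 ≈ -1227.7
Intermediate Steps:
B(x) = -25 + 5*x (B(x) = 5*((-5 + x)*1) = 5*(-5 + x) = -25 + 5*x)
I = 29/3 (I = 3 - (-25 + 5*(-3))/(6*1) = 3 - (-25 - 15)/6 = 3 - (-40)/6 = 3 - 1*(-20/3) = 3 + 20/3 = 29/3 ≈ 9.6667)
I*(2*(-6) + T) = 29*(2*(-6) - 115)/3 = 29*(-12 - 115)/3 = (29/3)*(-127) = -3683/3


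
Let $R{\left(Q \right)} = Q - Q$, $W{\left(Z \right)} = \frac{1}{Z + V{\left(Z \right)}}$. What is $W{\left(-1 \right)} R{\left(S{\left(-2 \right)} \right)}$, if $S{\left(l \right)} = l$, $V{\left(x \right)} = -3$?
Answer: $0$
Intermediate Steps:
$W{\left(Z \right)} = \frac{1}{-3 + Z}$ ($W{\left(Z \right)} = \frac{1}{Z - 3} = \frac{1}{-3 + Z}$)
$R{\left(Q \right)} = 0$
$W{\left(-1 \right)} R{\left(S{\left(-2 \right)} \right)} = \frac{1}{-3 - 1} \cdot 0 = \frac{1}{-4} \cdot 0 = \left(- \frac{1}{4}\right) 0 = 0$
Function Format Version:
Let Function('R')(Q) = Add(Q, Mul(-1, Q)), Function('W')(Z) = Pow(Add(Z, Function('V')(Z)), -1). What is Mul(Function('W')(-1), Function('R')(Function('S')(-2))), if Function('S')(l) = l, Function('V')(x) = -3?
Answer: 0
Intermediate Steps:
Function('W')(Z) = Pow(Add(-3, Z), -1) (Function('W')(Z) = Pow(Add(Z, -3), -1) = Pow(Add(-3, Z), -1))
Function('R')(Q) = 0
Mul(Function('W')(-1), Function('R')(Function('S')(-2))) = Mul(Pow(Add(-3, -1), -1), 0) = Mul(Pow(-4, -1), 0) = Mul(Rational(-1, 4), 0) = 0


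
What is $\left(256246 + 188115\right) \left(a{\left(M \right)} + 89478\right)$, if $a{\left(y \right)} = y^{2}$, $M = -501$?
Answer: $151295588919$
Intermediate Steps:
$\left(256246 + 188115\right) \left(a{\left(M \right)} + 89478\right) = \left(256246 + 188115\right) \left(\left(-501\right)^{2} + 89478\right) = 444361 \left(251001 + 89478\right) = 444361 \cdot 340479 = 151295588919$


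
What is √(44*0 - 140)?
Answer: 2*I*√35 ≈ 11.832*I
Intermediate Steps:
√(44*0 - 140) = √(0 - 140) = √(-140) = 2*I*√35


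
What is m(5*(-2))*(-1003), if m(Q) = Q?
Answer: 10030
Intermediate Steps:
m(5*(-2))*(-1003) = (5*(-2))*(-1003) = -10*(-1003) = 10030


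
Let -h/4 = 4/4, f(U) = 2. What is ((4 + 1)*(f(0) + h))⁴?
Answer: 10000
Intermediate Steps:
h = -4 (h = -16/4 = -4*1 = -4)
((4 + 1)*(f(0) + h))⁴ = ((4 + 1)*(2 - 4))⁴ = (5*(-2))⁴ = (-10)⁴ = 10000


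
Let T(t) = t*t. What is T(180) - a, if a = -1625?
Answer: 34025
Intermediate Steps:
T(t) = t**2
T(180) - a = 180**2 - 1*(-1625) = 32400 + 1625 = 34025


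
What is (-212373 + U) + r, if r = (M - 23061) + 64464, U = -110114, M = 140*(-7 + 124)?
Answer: -264704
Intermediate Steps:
M = 16380 (M = 140*117 = 16380)
r = 57783 (r = (16380 - 23061) + 64464 = -6681 + 64464 = 57783)
(-212373 + U) + r = (-212373 - 110114) + 57783 = -322487 + 57783 = -264704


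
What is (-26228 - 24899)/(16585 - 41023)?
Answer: 51127/24438 ≈ 2.0921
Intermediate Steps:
(-26228 - 24899)/(16585 - 41023) = -51127/(-24438) = -51127*(-1/24438) = 51127/24438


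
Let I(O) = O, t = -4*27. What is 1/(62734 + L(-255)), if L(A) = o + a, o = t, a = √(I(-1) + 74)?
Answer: 62626/3922015803 - √73/3922015803 ≈ 1.5966e-5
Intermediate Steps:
t = -108
a = √73 (a = √(-1 + 74) = √73 ≈ 8.5440)
o = -108
L(A) = -108 + √73
1/(62734 + L(-255)) = 1/(62734 + (-108 + √73)) = 1/(62626 + √73)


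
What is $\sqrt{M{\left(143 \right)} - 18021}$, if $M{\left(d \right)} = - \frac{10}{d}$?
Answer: $\frac{17 i \sqrt{1275131}}{143} \approx 134.24 i$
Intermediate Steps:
$\sqrt{M{\left(143 \right)} - 18021} = \sqrt{- \frac{10}{143} - 18021} = \sqrt{- \frac{2577013}{143}} = \frac{17 i \sqrt{1275131}}{143}$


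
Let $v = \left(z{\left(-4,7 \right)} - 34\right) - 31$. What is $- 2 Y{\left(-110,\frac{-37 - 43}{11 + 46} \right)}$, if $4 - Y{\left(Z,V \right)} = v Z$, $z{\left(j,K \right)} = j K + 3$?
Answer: $19792$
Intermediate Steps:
$z{\left(j,K \right)} = 3 + K j$ ($z{\left(j,K \right)} = K j + 3 = 3 + K j$)
$v = -90$ ($v = \left(\left(3 + 7 \left(-4\right)\right) - 34\right) - 31 = \left(\left(3 - 28\right) - 34\right) - 31 = \left(-25 - 34\right) - 31 = -59 - 31 = -90$)
$Y{\left(Z,V \right)} = 4 + 90 Z$ ($Y{\left(Z,V \right)} = 4 - - 90 Z = 4 + 90 Z$)
$- 2 Y{\left(-110,\frac{-37 - 43}{11 + 46} \right)} = - 2 \left(4 + 90 \left(-110\right)\right) = - 2 \left(4 - 9900\right) = \left(-2\right) \left(-9896\right) = 19792$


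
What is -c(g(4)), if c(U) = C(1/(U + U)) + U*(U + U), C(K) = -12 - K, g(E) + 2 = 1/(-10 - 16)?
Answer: 61697/17914 ≈ 3.4441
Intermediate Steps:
g(E) = -53/26 (g(E) = -2 + 1/(-10 - 16) = -2 + 1/(-26) = -2 - 1/26 = -53/26)
c(U) = -12 + 2*U² - 1/(2*U) (c(U) = (-12 - 1/(U + U)) + U*(U + U) = (-12 - 1/(2*U)) + U*(2*U) = (-12 - 1/(2*U)) + 2*U² = -12 + 2*U² - 1/(2*U))
-c(g(4)) = -(-12 + 2*(-53/26)² - 1/(2*(-53/26))) = -(-12 + 2*(2809/676) - ½*(-26/53)) = -(-12 + 2809/338 + 13/53) = -1*(-61697/17914) = 61697/17914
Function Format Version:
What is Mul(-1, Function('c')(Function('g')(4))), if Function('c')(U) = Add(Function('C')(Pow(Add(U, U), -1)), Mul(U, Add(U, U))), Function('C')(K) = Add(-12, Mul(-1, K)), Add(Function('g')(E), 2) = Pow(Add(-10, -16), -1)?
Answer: Rational(61697, 17914) ≈ 3.4441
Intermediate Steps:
Function('g')(E) = Rational(-53, 26) (Function('g')(E) = Add(-2, Pow(Add(-10, -16), -1)) = Add(-2, Pow(-26, -1)) = Add(-2, Rational(-1, 26)) = Rational(-53, 26))
Function('c')(U) = Add(-12, Mul(2, Pow(U, 2)), Mul(Rational(-1, 2), Pow(U, -1))) (Function('c')(U) = Add(Add(-12, Mul(-1, Pow(Add(U, U), -1))), Mul(U, Add(U, U))) = Add(Add(-12, Mul(-1, Pow(Mul(2, U), -1))), Mul(U, Mul(2, U))) = Add(Add(-12, Mul(-1, Mul(Rational(1, 2), Pow(U, -1)))), Mul(2, Pow(U, 2))) = Add(Add(-12, Mul(Rational(-1, 2), Pow(U, -1))), Mul(2, Pow(U, 2))) = Add(-12, Mul(2, Pow(U, 2)), Mul(Rational(-1, 2), Pow(U, -1))))
Mul(-1, Function('c')(Function('g')(4))) = Mul(-1, Add(-12, Mul(2, Pow(Rational(-53, 26), 2)), Mul(Rational(-1, 2), Pow(Rational(-53, 26), -1)))) = Mul(-1, Add(-12, Mul(2, Rational(2809, 676)), Mul(Rational(-1, 2), Rational(-26, 53)))) = Mul(-1, Add(-12, Rational(2809, 338), Rational(13, 53))) = Mul(-1, Rational(-61697, 17914)) = Rational(61697, 17914)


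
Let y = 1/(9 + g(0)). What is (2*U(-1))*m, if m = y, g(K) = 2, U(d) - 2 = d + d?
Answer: 0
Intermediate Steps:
U(d) = 2 + 2*d (U(d) = 2 + (d + d) = 2 + 2*d)
y = 1/11 (y = 1/(9 + 2) = 1/11 ≈ 0.090909)
m = 1/11 ≈ 0.090909
(2*U(-1))*m = (2*(2 + 2*(-1)))*(1/11) = (2*(2 - 2))*(1/11) = (2*0)*(1/11) = 0*(1/11) = 0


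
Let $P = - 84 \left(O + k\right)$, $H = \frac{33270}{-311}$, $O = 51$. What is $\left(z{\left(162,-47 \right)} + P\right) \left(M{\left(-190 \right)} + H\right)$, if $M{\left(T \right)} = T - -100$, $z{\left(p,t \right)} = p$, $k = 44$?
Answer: $\frac{478930680}{311} \approx 1.54 \cdot 10^{6}$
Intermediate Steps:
$H = - \frac{33270}{311}$ ($H = 33270 \left(- \frac{1}{311}\right) = - \frac{33270}{311} \approx -106.98$)
$M{\left(T \right)} = 100 + T$ ($M{\left(T \right)} = T + 100 = 100 + T$)
$P = -7980$ ($P = - 84 \left(51 + 44\right) = \left(-84\right) 95 = -7980$)
$\left(z{\left(162,-47 \right)} + P\right) \left(M{\left(-190 \right)} + H\right) = \left(162 - 7980\right) \left(\left(100 - 190\right) - \frac{33270}{311}\right) = - 7818 \left(-90 - \frac{33270}{311}\right) = \left(-7818\right) \left(- \frac{61260}{311}\right) = \frac{478930680}{311}$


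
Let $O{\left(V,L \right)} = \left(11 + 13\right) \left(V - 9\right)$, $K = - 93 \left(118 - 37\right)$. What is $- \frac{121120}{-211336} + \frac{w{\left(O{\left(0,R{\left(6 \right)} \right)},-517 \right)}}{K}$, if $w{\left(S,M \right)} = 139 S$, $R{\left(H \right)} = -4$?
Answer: $\frac{33599764}{7370343} \approx 4.5588$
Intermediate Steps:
$K = -7533$ ($K = \left(-93\right) 81 = -7533$)
$O{\left(V,L \right)} = -216 + 24 V$ ($O{\left(V,L \right)} = 24 \left(-9 + V\right) = -216 + 24 V$)
$- \frac{121120}{-211336} + \frac{w{\left(O{\left(0,R{\left(6 \right)} \right)},-517 \right)}}{K} = - \frac{121120}{-211336} + \frac{139 \left(-216 + 24 \cdot 0\right)}{-7533} = \left(-121120\right) \left(- \frac{1}{211336}\right) + 139 \left(-216 + 0\right) \left(- \frac{1}{7533}\right) = \frac{15140}{26417} + 139 \left(-216\right) \left(- \frac{1}{7533}\right) = \frac{15140}{26417} - - \frac{1112}{279} = \frac{15140}{26417} + \frac{1112}{279} = \frac{33599764}{7370343}$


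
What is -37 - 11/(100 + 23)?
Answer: -4562/123 ≈ -37.089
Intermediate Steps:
-37 - 11/(100 + 23) = -37 - 11/123 = -4562/123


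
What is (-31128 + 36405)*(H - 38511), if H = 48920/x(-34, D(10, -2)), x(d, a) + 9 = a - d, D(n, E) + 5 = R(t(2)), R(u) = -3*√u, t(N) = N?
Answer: -36233998077/191 + 387226260*√2/191 ≈ -1.8684e+8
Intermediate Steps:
D(n, E) = -5 - 3*√2
x(d, a) = -9 + a - d (x(d, a) = -9 + (a - d) = -9 + a - d)
H = 48920/(20 - 3*√2) (H = 48920/(-9 + (-5 - 3*√2) - 1*(-34)) = 48920/(-9 + (-5 - 3*√2) + 34) = 48920/(20 - 3*√2) ≈ 3104.6)
(-31128 + 36405)*(H - 38511) = (-31128 + 36405)*((489200/191 + 73380*√2/191) - 38511) = 5277*(-6866401/191 + 73380*√2/191) = -36233998077/191 + 387226260*√2/191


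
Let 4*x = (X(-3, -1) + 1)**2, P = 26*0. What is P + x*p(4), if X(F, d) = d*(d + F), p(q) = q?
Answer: 25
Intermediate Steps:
P = 0
X(F, d) = d*(F + d)
x = 25/4 (x = (-(-3 - 1) + 1)**2/4 = (-1*(-4) + 1)**2/4 = (4 + 1)**2/4 = (1/4)*5**2 = (1/4)*25 = 25/4 ≈ 6.2500)
P + x*p(4) = 0 + (25/4)*4 = 0 + 25 = 25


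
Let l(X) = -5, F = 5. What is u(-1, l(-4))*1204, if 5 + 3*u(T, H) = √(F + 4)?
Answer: -2408/3 ≈ -802.67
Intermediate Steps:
u(T, H) = -⅔ (u(T, H) = -5/3 + √(5 + 4)/3 = -5/3 + √9/3 = -5/3 + (⅓)*3 = -5/3 + 1 = -⅔)
u(-1, l(-4))*1204 = -⅔*1204 = -2408/3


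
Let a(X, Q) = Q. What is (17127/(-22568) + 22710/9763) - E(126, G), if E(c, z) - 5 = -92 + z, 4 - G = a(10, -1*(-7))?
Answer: 1551933303/16948568 ≈ 91.567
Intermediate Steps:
G = -3 (G = 4 - (-1)*(-7) = 4 - 1*7 = 4 - 7 = -3)
E(c, z) = -87 + z (E(c, z) = 5 + (-92 + z) = -87 + z)
(17127/(-22568) + 22710/9763) - E(126, G) = (17127/(-22568) + 22710/9763) - (-87 - 3) = (17127*(-1/22568) + 22710*(1/9763)) - 1*(-90) = (-17127/22568 + 22710/9763) + 90 = 26562183/16948568 + 90 = 1551933303/16948568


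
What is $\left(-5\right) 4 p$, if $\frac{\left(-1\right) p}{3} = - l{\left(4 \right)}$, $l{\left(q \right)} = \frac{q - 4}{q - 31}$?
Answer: $0$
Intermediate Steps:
$l{\left(q \right)} = \frac{-4 + q}{-31 + q}$
$p = 0$ ($p = - 3 \left(- \frac{-4 + 4}{-31 + 4}\right) = - 3 \left(- \frac{0}{-27}\right) = - 3 \left(- \frac{\left(-1\right) 0}{27}\right) = - 3 \left(\left(-1\right) 0\right) = \left(-3\right) 0 = 0$)
$\left(-5\right) 4 p = \left(-5\right) 4 \cdot 0 = \left(-20\right) 0 = 0$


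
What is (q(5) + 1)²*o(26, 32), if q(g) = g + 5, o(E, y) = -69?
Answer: -8349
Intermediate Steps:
q(g) = 5 + g
(q(5) + 1)²*o(26, 32) = ((5 + 5) + 1)²*(-69) = (10 + 1)²*(-69) = 11²*(-69) = 121*(-69) = -8349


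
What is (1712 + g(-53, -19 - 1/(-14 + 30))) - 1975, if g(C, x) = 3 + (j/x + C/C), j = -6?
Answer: -78899/305 ≈ -258.69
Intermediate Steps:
g(C, x) = 4 - 6/x (g(C, x) = 3 + (-6/x + C/C) = 3 + (-6/x + 1) = 3 + (1 - 6/x) = 4 - 6/x)
(1712 + g(-53, -19 - 1/(-14 + 30))) - 1975 = (1712 + (4 - 6/(-19 - 1/(-14 + 30)))) - 1975 = (1712 + (4 - 6/(-19 - 1/16))) - 1975 = (1712 + (4 - 6/(-305/16))) - 1975 = (1712 + (4 - 6*(-16/305))) - 1975 = (1712 + (4 + 96/305)) - 1975 = (1712 + 1316/305) - 1975 = 523476/305 - 1975 = -78899/305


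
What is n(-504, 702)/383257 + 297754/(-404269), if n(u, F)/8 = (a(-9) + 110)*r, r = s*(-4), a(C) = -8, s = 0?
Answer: -297754/404269 ≈ -0.73652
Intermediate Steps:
r = 0 (r = 0*(-4) = 0)
n(u, F) = 0 (n(u, F) = 8*((-8 + 110)*0) = 8*(102*0) = 8*0 = 0)
n(-504, 702)/383257 + 297754/(-404269) = 0/383257 + 297754/(-404269) = 0*(1/383257) + 297754*(-1/404269) = 0 - 297754/404269 = -297754/404269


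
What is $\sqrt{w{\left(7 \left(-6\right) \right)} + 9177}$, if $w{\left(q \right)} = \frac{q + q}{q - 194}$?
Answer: $\frac{2 \sqrt{7986594}}{59} \approx 95.798$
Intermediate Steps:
$w{\left(q \right)} = \frac{2 q}{-194 + q}$
$\sqrt{w{\left(7 \left(-6\right) \right)} + 9177} = \sqrt{\frac{2 \cdot 7 \left(-6\right)}{-194 + 7 \left(-6\right)} + 9177} = \sqrt{2 \left(-42\right) \frac{1}{-194 - 42} + 9177} = \sqrt{2 \left(-42\right) \frac{1}{-236} + 9177} = \sqrt{2 \left(-42\right) \left(- \frac{1}{236}\right) + 9177} = \sqrt{\frac{21}{59} + 9177} = \sqrt{\frac{541464}{59}} = \frac{2 \sqrt{7986594}}{59}$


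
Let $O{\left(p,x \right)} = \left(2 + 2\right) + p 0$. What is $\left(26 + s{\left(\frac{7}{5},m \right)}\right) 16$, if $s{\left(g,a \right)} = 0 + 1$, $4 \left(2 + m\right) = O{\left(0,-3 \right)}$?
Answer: $432$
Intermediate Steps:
$O{\left(p,x \right)} = 4$ ($O{\left(p,x \right)} = 4 + 0 = 4$)
$m = -1$ ($m = -2 + \frac{1}{4} \cdot 4 = -2 + 1 = -1$)
$s{\left(g,a \right)} = 1$
$\left(26 + s{\left(\frac{7}{5},m \right)}\right) 16 = \left(26 + 1\right) 16 = 27 \cdot 16 = 432$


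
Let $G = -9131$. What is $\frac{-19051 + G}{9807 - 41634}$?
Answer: $\frac{9394}{10609} \approx 0.88547$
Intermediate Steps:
$\frac{-19051 + G}{9807 - 41634} = \frac{-19051 - 9131}{9807 - 41634} = - \frac{28182}{-31827} = \left(-28182\right) \left(- \frac{1}{31827}\right) = \frac{9394}{10609}$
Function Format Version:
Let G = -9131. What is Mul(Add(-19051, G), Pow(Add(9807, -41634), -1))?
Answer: Rational(9394, 10609) ≈ 0.88547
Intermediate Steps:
Mul(Add(-19051, G), Pow(Add(9807, -41634), -1)) = Mul(Add(-19051, -9131), Pow(Add(9807, -41634), -1)) = Mul(-28182, Pow(-31827, -1)) = Mul(-28182, Rational(-1, 31827)) = Rational(9394, 10609)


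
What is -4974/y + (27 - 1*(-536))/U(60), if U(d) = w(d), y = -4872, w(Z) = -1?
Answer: -456327/812 ≈ -561.98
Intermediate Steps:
U(d) = -1
-4974/y + (27 - 1*(-536))/U(60) = -4974/(-4872) + (27 - 1*(-536))/(-1) = -4974*(-1/4872) + (27 + 536)*(-1) = 829/812 + 563*(-1) = 829/812 - 563 = -456327/812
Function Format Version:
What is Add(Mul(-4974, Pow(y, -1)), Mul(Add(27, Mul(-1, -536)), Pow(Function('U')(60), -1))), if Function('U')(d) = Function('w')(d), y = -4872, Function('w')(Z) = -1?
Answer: Rational(-456327, 812) ≈ -561.98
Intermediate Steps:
Function('U')(d) = -1
Add(Mul(-4974, Pow(y, -1)), Mul(Add(27, Mul(-1, -536)), Pow(Function('U')(60), -1))) = Add(Mul(-4974, Pow(-4872, -1)), Mul(Add(27, Mul(-1, -536)), Pow(-1, -1))) = Add(Mul(-4974, Rational(-1, 4872)), Mul(Add(27, 536), -1)) = Add(Rational(829, 812), Mul(563, -1)) = Add(Rational(829, 812), -563) = Rational(-456327, 812)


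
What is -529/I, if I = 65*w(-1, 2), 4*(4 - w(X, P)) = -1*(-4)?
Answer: -529/195 ≈ -2.7128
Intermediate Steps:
w(X, P) = 3 (w(X, P) = 4 - (-1)*(-4)/4 = 4 - ¼*4 = 4 - 1 = 3)
I = 195 (I = 65*3 = 195)
-529/I = -529/195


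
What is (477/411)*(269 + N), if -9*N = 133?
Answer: 121264/411 ≈ 295.05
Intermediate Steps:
N = -133/9 (N = -⅑*133 = -133/9 ≈ -14.778)
(477/411)*(269 + N) = (477/411)*(269 - 133/9) = (477*(1/411))*(2288/9) = (159/137)*(2288/9) = 121264/411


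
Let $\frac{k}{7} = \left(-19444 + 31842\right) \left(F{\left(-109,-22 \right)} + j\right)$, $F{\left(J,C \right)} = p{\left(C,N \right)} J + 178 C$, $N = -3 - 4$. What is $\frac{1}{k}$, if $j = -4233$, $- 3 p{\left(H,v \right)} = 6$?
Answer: $- \frac{1}{688299766} \approx -1.4529 \cdot 10^{-9}$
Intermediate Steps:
$N = -7$
$p{\left(H,v \right)} = -2$ ($p{\left(H,v \right)} = \left(- \frac{1}{3}\right) 6 = -2$)
$F{\left(J,C \right)} = - 2 J + 178 C$
$k = -688299766$ ($k = 7 \left(-19444 + 31842\right) \left(\left(\left(-2\right) \left(-109\right) + 178 \left(-22\right)\right) - 4233\right) = 7 \cdot 12398 \left(\left(218 - 3916\right) - 4233\right) = 7 \cdot 12398 \left(-3698 - 4233\right) = 7 \cdot 12398 \left(-7931\right) = 7 \left(-98328538\right) = -688299766$)
$\frac{1}{k} = \frac{1}{-688299766} = - \frac{1}{688299766}$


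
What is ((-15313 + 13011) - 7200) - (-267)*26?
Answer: -2560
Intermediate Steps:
((-15313 + 13011) - 7200) - (-267)*26 = (-2302 - 7200) - 1*(-6942) = -9502 + 6942 = -2560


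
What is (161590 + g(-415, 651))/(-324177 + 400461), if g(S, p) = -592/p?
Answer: 52597249/24830442 ≈ 2.1183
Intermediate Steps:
(161590 + g(-415, 651))/(-324177 + 400461) = (161590 - 592/651)/(-324177 + 400461) = (161590 - 592*1/651)/76284 = (161590 - 592/651)*(1/76284) = (105194498/651)*(1/76284) = 52597249/24830442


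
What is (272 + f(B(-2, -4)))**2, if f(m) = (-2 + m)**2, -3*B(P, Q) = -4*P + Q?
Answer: 6492304/81 ≈ 80152.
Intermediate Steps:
B(P, Q) = -Q/3 + 4*P/3 (B(P, Q) = -(-4*P + Q)/3 = -(Q - 4*P)/3 = -Q/3 + 4*P/3)
(272 + f(B(-2, -4)))**2 = (272 + (-2 + (-1/3*(-4) + (4/3)*(-2)))**2)**2 = (272 + (-2 + (4/3 - 8/3))**2)**2 = (272 + (-2 - 4/3)**2)**2 = (272 + (-10/3)**2)**2 = (272 + 100/9)**2 = (2548/9)**2 = 6492304/81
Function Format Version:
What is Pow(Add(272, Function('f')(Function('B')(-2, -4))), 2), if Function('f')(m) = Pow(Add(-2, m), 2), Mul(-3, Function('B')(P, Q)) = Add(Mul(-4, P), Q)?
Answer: Rational(6492304, 81) ≈ 80152.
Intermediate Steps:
Function('B')(P, Q) = Add(Mul(Rational(-1, 3), Q), Mul(Rational(4, 3), P)) (Function('B')(P, Q) = Mul(Rational(-1, 3), Add(Mul(-4, P), Q)) = Mul(Rational(-1, 3), Add(Q, Mul(-4, P))) = Add(Mul(Rational(-1, 3), Q), Mul(Rational(4, 3), P)))
Pow(Add(272, Function('f')(Function('B')(-2, -4))), 2) = Pow(Add(272, Pow(Add(-2, Add(Mul(Rational(-1, 3), -4), Mul(Rational(4, 3), -2))), 2)), 2) = Pow(Add(272, Pow(Add(-2, Add(Rational(4, 3), Rational(-8, 3))), 2)), 2) = Pow(Add(272, Pow(Add(-2, Rational(-4, 3)), 2)), 2) = Pow(Add(272, Pow(Rational(-10, 3), 2)), 2) = Pow(Add(272, Rational(100, 9)), 2) = Pow(Rational(2548, 9), 2) = Rational(6492304, 81)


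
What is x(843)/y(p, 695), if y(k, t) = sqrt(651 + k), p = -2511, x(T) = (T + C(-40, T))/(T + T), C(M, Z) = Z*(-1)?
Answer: 0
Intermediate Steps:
C(M, Z) = -Z
x(T) = 0 (x(T) = (T - T)/(T + T) = 0/((2*T)) = 0*(1/(2*T)) = 0)
x(843)/y(p, 695) = 0/(sqrt(651 - 2511)) = 0/(sqrt(-1860)) = 0/((2*I*sqrt(465))) = 0*(-I*sqrt(465)/930) = 0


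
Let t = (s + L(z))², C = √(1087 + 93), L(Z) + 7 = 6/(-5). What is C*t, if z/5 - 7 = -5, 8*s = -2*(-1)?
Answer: 25281*√295/200 ≈ 2171.1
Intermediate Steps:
s = ¼ (s = (-2*(-1))/8 = (⅛)*2 = ¼ ≈ 0.25000)
z = 10 (z = 35 + 5*(-5) = 35 - 25 = 10)
L(Z) = -41/5 (L(Z) = -7 + 6/(-5) = -7 + 6*(-⅕) = -7 - 6/5 = -41/5)
C = 2*√295 (C = √1180 = 2*√295 ≈ 34.351)
t = 25281/400 (t = (¼ - 41/5)² = (-159/20)² = 25281/400 ≈ 63.203)
C*t = (2*√295)*(25281/400) = 25281*√295/200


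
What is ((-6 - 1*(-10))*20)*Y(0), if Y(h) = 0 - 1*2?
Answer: -160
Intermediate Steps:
Y(h) = -2 (Y(h) = 0 - 2 = -2)
((-6 - 1*(-10))*20)*Y(0) = ((-6 - 1*(-10))*20)*(-2) = ((-6 + 10)*20)*(-2) = (4*20)*(-2) = 80*(-2) = -160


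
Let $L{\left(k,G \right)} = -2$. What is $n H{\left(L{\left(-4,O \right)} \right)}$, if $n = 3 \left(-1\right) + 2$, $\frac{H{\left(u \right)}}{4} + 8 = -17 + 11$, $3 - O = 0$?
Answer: $56$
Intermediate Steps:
$O = 3$ ($O = 3 - 0 = 3 + 0 = 3$)
$H{\left(u \right)} = -56$ ($H{\left(u \right)} = -32 + 4 \left(-17 + 11\right) = -32 + 4 \left(-6\right) = -32 - 24 = -56$)
$n = -1$ ($n = -3 + 2 = -1$)
$n H{\left(L{\left(-4,O \right)} \right)} = \left(-1\right) \left(-56\right) = 56$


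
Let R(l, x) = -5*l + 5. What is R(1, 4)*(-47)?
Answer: 0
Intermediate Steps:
R(l, x) = 5 - 5*l
R(1, 4)*(-47) = (5 - 5*1)*(-47) = (5 - 5)*(-47) = 0*(-47) = 0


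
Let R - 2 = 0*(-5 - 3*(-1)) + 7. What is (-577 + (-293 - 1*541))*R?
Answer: -12699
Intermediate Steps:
R = 9 (R = 2 + (0*(-5 - 3*(-1)) + 7) = 2 + (0*(-5 + 3) + 7) = 2 + (0*(-2) + 7) = 2 + (0 + 7) = 2 + 7 = 9)
(-577 + (-293 - 1*541))*R = (-577 + (-293 - 1*541))*9 = (-577 + (-293 - 541))*9 = (-577 - 834)*9 = -1411*9 = -12699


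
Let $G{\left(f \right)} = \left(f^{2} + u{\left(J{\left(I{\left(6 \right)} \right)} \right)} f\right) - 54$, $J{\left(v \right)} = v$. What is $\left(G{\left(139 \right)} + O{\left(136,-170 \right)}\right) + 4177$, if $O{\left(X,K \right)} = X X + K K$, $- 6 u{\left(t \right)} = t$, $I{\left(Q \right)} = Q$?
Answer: $70701$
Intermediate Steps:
$u{\left(t \right)} = - \frac{t}{6}$
$G{\left(f \right)} = -54 + f^{2} - f$ ($G{\left(f \right)} = \left(f^{2} + \left(- \frac{1}{6}\right) 6 f\right) - 54 = \left(f^{2} - f\right) - 54 = -54 + f^{2} - f$)
$O{\left(X,K \right)} = K^{2} + X^{2}$ ($O{\left(X,K \right)} = X^{2} + K^{2} = K^{2} + X^{2}$)
$\left(G{\left(139 \right)} + O{\left(136,-170 \right)}\right) + 4177 = \left(\left(-54 + 139^{2} - 139\right) + \left(\left(-170\right)^{2} + 136^{2}\right)\right) + 4177 = \left(\left(-54 + 19321 - 139\right) + \left(28900 + 18496\right)\right) + 4177 = \left(19128 + 47396\right) + 4177 = 66524 + 4177 = 70701$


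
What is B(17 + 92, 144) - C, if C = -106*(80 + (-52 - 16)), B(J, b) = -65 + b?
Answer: 1351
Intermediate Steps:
C = -1272 (C = -106*(80 - 68) = -106*12 = -1272)
B(17 + 92, 144) - C = (-65 + 144) - 1*(-1272) = 79 + 1272 = 1351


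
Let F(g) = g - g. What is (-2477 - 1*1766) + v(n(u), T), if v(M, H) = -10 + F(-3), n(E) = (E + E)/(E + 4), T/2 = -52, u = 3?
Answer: -4253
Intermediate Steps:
F(g) = 0
T = -104 (T = 2*(-52) = -104)
n(E) = 2*E/(4 + E) (n(E) = (2*E)/(4 + E) = 2*E/(4 + E))
v(M, H) = -10 (v(M, H) = -10 + 0 = -10)
(-2477 - 1*1766) + v(n(u), T) = (-2477 - 1*1766) - 10 = (-2477 - 1766) - 10 = -4243 - 10 = -4253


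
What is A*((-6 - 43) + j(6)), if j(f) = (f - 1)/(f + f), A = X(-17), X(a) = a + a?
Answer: 9911/6 ≈ 1651.8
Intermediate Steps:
X(a) = 2*a
A = -34 (A = 2*(-17) = -34)
j(f) = (-1 + f)/(2*f) (j(f) = (-1 + f)/((2*f)) = (-1 + f)*(1/(2*f)) = (-1 + f)/(2*f))
A*((-6 - 43) + j(6)) = -34*((-6 - 43) + (1/2)*(-1 + 6)/6) = -34*(-49 + (1/2)*(1/6)*5) = -34*(-49 + 5/12) = -34*(-583/12) = 9911/6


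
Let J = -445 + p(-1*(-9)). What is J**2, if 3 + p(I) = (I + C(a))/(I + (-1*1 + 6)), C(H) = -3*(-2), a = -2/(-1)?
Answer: 39150049/196 ≈ 1.9975e+5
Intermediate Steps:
a = 2 (a = -2*(-1) = 2)
C(H) = 6
p(I) = -3 + (6 + I)/(5 + I) (p(I) = -3 + (I + 6)/(I + (-1*1 + 6)) = -3 + (6 + I)/(I + (-1 + 6)) = -3 + (6 + I)/(I + 5) = -3 + (6 + I)/(5 + I))
J = -6257/14 (J = -445 + (-9 - (-2)*(-9))/(5 - 1*(-9)) = -445 + (-9 - 2*9)/(5 + 9) = -445 + (-9 - 18)/14 = -445 + (1/14)*(-27) = -445 - 27/14 = -6257/14 ≈ -446.93)
J**2 = (-6257/14)**2 = 39150049/196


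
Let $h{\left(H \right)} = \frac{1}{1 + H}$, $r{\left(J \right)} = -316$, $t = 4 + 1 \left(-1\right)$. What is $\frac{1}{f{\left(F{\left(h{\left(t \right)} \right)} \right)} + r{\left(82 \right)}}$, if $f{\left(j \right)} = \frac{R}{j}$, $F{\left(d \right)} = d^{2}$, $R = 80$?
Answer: $\frac{1}{964} \approx 0.0010373$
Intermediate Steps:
$t = 3$ ($t = 4 - 1 = 3$)
$f{\left(j \right)} = \frac{80}{j}$
$\frac{1}{f{\left(F{\left(h{\left(t \right)} \right)} \right)} + r{\left(82 \right)}} = \frac{1}{\frac{80}{\left(\frac{1}{1 + 3}\right)^{2}} - 316} = \frac{1}{\frac{80}{\left(\frac{1}{4}\right)^{2}} - 316} = \frac{1}{80 \frac{1}{\frac{1}{16}} - 316} = \frac{1}{80 \cdot 16 - 316} = \frac{1}{1280 - 316} = \frac{1}{964}$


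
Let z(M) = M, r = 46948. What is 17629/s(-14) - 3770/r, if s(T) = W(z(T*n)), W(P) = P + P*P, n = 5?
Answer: 101179649/28344855 ≈ 3.5696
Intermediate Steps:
W(P) = P + P**2
s(T) = 5*T*(1 + 5*T) (s(T) = (T*5)*(1 + T*5) = (5*T)*(1 + 5*T) = 5*T*(1 + 5*T))
17629/s(-14) - 3770/r = 17629/((5*(-14)*(1 + 5*(-14)))) - 3770/46948 = 17629/((5*(-14)*(1 - 70))) - 3770*1/46948 = 17629/((5*(-14)*(-69))) - 1885/23474 = 17629/4830 - 1885/23474 = 101179649/28344855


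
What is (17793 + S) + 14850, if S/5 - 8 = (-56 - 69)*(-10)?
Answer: 38933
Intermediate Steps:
S = 6290 (S = 40 + 5*((-56 - 69)*(-10)) = 40 + 5*(-125*(-10)) = 40 + 5*1250 = 40 + 6250 = 6290)
(17793 + S) + 14850 = (17793 + 6290) + 14850 = 24083 + 14850 = 38933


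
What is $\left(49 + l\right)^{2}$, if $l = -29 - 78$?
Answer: $3364$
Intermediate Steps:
$l = -107$
$\left(49 + l\right)^{2} = \left(49 - 107\right)^{2} = \left(-58\right)^{2} = 3364$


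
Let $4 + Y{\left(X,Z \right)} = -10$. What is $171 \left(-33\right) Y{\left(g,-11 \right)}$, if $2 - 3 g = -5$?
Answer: $79002$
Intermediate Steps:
$g = \frac{7}{3}$ ($g = \frac{2}{3} - - \frac{5}{3} = \frac{2}{3} + \frac{5}{3} = \frac{7}{3} \approx 2.3333$)
$Y{\left(X,Z \right)} = -14$ ($Y{\left(X,Z \right)} = -4 - 10 = -14$)
$171 \left(-33\right) Y{\left(g,-11 \right)} = 171 \left(-33\right) \left(-14\right) = \left(-5643\right) \left(-14\right) = 79002$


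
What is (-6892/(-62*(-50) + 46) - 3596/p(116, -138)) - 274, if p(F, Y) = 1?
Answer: -6090956/1573 ≈ -3872.2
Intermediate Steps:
(-6892/(-62*(-50) + 46) - 3596/p(116, -138)) - 274 = (-6892/(-62*(-50) + 46) - 3596/1) - 274 = (-6892/(3100 + 46) - 3596*1) - 274 = (-6892/3146 - 3596) - 274 = (-6892*1/3146 - 3596) - 274 = (-3446/1573 - 3596) - 274 = -5659954/1573 - 274 = -6090956/1573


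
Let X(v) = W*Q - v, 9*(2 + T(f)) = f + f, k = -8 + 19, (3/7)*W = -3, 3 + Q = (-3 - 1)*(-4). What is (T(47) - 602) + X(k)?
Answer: -6260/9 ≈ -695.56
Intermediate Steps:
Q = 13 (Q = -3 + (-3 - 1)*(-4) = -3 - 4*(-4) = -3 + 16 = 13)
W = -7 (W = (7/3)*(-3) = -7)
k = 11
T(f) = -2 + 2*f/9 (T(f) = -2 + (f + f)/9 = -2 + (2*f)/9 = -2 + 2*f/9)
X(v) = -91 - v (X(v) = -7*13 - v = -91 - v)
(T(47) - 602) + X(k) = ((-2 + (2/9)*47) - 602) + (-91 - 1*11) = ((-2 + 94/9) - 602) + (-91 - 11) = (76/9 - 602) - 102 = -5342/9 - 102 = -6260/9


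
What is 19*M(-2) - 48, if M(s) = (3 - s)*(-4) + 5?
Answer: -333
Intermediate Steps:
M(s) = -7 + 4*s (M(s) = (-12 + 4*s) + 5 = -7 + 4*s)
19*M(-2) - 48 = 19*(-7 + 4*(-2)) - 48 = 19*(-7 - 8) - 48 = 19*(-15) - 48 = -285 - 48 = -333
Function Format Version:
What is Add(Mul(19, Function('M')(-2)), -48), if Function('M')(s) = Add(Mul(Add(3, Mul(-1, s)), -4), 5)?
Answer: -333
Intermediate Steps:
Function('M')(s) = Add(-7, Mul(4, s)) (Function('M')(s) = Add(Add(-12, Mul(4, s)), 5) = Add(-7, Mul(4, s)))
Add(Mul(19, Function('M')(-2)), -48) = Add(Mul(19, Add(-7, Mul(4, -2))), -48) = Add(Mul(19, Add(-7, -8)), -48) = Add(Mul(19, -15), -48) = Add(-285, -48) = -333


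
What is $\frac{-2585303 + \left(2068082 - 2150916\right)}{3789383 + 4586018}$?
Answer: $- \frac{2668137}{8375401} \approx -0.31857$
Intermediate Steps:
$\frac{-2585303 + \left(2068082 - 2150916\right)}{3789383 + 4586018} = \frac{-2585303 - 82834}{8375401} = \left(-2668137\right) \frac{1}{8375401} = - \frac{2668137}{8375401}$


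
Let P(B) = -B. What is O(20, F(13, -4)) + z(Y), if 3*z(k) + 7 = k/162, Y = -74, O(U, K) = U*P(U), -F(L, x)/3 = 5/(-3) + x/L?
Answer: -97804/243 ≈ -402.49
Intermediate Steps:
F(L, x) = 5 - 3*x/L (F(L, x) = -3*(5/(-3) + x/L) = -3*(5*(-⅓) + x/L) = -3*(-5/3 + x/L) = 5 - 3*x/L)
O(U, K) = -U² (O(U, K) = U*(-U) = -U²)
z(k) = -7/3 + k/486 (z(k) = -7/3 + (k/162)/3 = -7/3 + k/486)
O(20, F(13, -4)) + z(Y) = -1*20² + (-7/3 + (1/486)*(-74)) = -1*400 + (-7/3 - 37/243) = -400 - 604/243 = -97804/243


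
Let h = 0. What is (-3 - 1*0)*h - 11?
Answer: -11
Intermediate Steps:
(-3 - 1*0)*h - 11 = (-3 - 1*0)*0 - 11 = (-3 + 0)*0 - 11 = -3*0 - 11 = 0 - 11 = -11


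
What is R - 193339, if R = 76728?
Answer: -116611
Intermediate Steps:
R - 193339 = 76728 - 193339 = -116611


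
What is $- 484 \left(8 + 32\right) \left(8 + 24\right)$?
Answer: $-619520$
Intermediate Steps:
$- 484 \left(8 + 32\right) \left(8 + 24\right) = - 484 \cdot 40 \cdot 32 = \left(-484\right) 1280 = -619520$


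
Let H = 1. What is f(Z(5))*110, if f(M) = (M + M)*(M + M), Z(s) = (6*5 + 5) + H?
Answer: 570240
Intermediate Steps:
Z(s) = 36 (Z(s) = (6*5 + 5) + 1 = (30 + 5) + 1 = 35 + 1 = 36)
f(M) = 4*M**2 (f(M) = (2*M)*(2*M) = 4*M**2)
f(Z(5))*110 = (4*36**2)*110 = (4*1296)*110 = 5184*110 = 570240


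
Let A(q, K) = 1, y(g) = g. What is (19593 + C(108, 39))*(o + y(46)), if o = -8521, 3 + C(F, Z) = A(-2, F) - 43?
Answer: -165669300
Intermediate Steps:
C(F, Z) = -45 (C(F, Z) = -3 + (1 - 43) = -3 - 42 = -45)
(19593 + C(108, 39))*(o + y(46)) = (19593 - 45)*(-8521 + 46) = 19548*(-8475) = -165669300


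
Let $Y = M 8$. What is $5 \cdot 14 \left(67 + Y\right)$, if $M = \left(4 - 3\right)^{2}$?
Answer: $5250$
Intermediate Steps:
$M = 1$ ($M = 1^{2} = 1$)
$Y = 8$ ($Y = 1 \cdot 8 = 8$)
$5 \cdot 14 \left(67 + Y\right) = 5 \cdot 14 \left(67 + 8\right) = 70 \cdot 75 = 5250$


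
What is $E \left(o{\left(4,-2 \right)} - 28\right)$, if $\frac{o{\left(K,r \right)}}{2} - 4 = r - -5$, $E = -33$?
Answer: $462$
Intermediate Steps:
$o{\left(K,r \right)} = 18 + 2 r$ ($o{\left(K,r \right)} = 8 + 2 \left(r - -5\right) = 8 + 2 \left(r + 5\right) = 8 + 2 \left(5 + r\right) = 8 + \left(10 + 2 r\right) = 18 + 2 r$)
$E \left(o{\left(4,-2 \right)} - 28\right) = - 33 \left(\left(18 + 2 \left(-2\right)\right) - 28\right) = - 33 \left(\left(18 - 4\right) - 28\right) = - 33 \left(14 - 28\right) = \left(-33\right) \left(-14\right) = 462$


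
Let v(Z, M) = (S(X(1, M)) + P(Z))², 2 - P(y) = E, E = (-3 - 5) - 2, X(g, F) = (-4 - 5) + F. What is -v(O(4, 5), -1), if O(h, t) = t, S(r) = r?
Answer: -4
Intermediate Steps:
X(g, F) = -9 + F
E = -10 (E = -8 - 2 = -10)
P(y) = 12 (P(y) = 2 - 1*(-10) = 2 + 10 = 12)
v(Z, M) = (3 + M)² (v(Z, M) = ((-9 + M) + 12)² = (3 + M)²)
-v(O(4, 5), -1) = -(3 - 1)² = -1*2² = -1*4 = -4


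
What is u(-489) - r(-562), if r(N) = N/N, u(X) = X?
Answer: -490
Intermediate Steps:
r(N) = 1
u(-489) - r(-562) = -489 - 1*1 = -489 - 1 = -490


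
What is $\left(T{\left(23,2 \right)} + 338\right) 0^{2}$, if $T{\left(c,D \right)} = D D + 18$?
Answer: $0$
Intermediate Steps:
$T{\left(c,D \right)} = 18 + D^{2}$ ($T{\left(c,D \right)} = D^{2} + 18 = 18 + D^{2}$)
$\left(T{\left(23,2 \right)} + 338\right) 0^{2} = \left(\left(18 + 2^{2}\right) + 338\right) 0^{2} = \left(\left(18 + 4\right) + 338\right) 0 = \left(22 + 338\right) 0 = 360 \cdot 0 = 0$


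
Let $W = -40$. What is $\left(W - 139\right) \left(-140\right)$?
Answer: $25060$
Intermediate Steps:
$\left(W - 139\right) \left(-140\right) = \left(-40 - 139\right) \left(-140\right) = \left(-179\right) \left(-140\right) = 25060$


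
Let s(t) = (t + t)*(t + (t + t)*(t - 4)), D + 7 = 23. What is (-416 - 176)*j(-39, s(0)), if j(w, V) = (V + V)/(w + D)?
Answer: 0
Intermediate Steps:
D = 16 (D = -7 + 23 = 16)
s(t) = 2*t*(t + 2*t*(-4 + t)) (s(t) = (2*t)*(t + (2*t)*(-4 + t)) = (2*t)*(t + 2*t*(-4 + t)) = 2*t*(t + 2*t*(-4 + t)))
j(w, V) = 2*V/(16 + w) (j(w, V) = (V + V)/(w + 16) = (2*V)/(16 + w) = 2*V/(16 + w))
(-416 - 176)*j(-39, s(0)) = (-416 - 176)*(2*(0²*(-14 + 4*0))/(16 - 39)) = -1184*0*(-14 + 0)/(-23) = -1184*0*(-14)*(-1)/23 = -1184*0*(-1)/23 = -592*0 = 0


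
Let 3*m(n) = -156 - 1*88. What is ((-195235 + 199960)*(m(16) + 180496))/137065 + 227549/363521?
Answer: 61983609239797/9965201173 ≈ 6220.0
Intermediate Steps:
m(n) = -244/3 (m(n) = (-156 - 1*88)/3 = (-156 - 88)/3 = (⅓)*(-244) = -244/3)
((-195235 + 199960)*(m(16) + 180496))/137065 + 227549/363521 = ((-195235 + 199960)*(-244/3 + 180496))/137065 + 227549/363521 = (4725*(541244/3))*(1/137065) + 227549*(1/363521) = 852459300*(1/137065) + 227549/363521 = 170491860/27413 + 227549/363521 = 61983609239797/9965201173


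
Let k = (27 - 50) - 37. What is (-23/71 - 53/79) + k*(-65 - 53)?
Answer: 39706140/5609 ≈ 7079.0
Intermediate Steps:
k = -60 (k = -23 - 37 = -60)
(-23/71 - 53/79) + k*(-65 - 53) = (-23/71 - 53/79) - 60*(-65 - 53) = (-23*1/71 - 53*1/79) - 60*(-118) = (-23/71 - 53/79) + 7080 = -5580/5609 + 7080 = 39706140/5609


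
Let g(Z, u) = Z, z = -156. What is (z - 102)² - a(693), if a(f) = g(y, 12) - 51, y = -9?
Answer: 66624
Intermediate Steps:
a(f) = -60 (a(f) = -9 - 51 = -60)
(z - 102)² - a(693) = (-156 - 102)² - 1*(-60) = (-258)² + 60 = 66564 + 60 = 66624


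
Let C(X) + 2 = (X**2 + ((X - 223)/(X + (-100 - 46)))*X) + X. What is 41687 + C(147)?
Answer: 52269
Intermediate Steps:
C(X) = -2 + X + X**2 + X*(-223 + X)/(-146 + X) (C(X) = -2 + ((X**2 + ((X - 223)/(X + (-100 - 46)))*X) + X) = -2 + ((X**2 + ((-223 + X)/(X - 146))*X) + X) = -2 + ((X**2 + ((-223 + X)/(-146 + X))*X) + X) = -2 + ((X**2 + X*(-223 + X)/(-146 + X)) + X) = -2 + (X + X**2 + X*(-223 + X)/(-146 + X)) = -2 + X + X**2 + X*(-223 + X)/(-146 + X))
41687 + C(147) = 41687 + (292 + 147**3 - 371*147 - 144*147**2)/(-146 + 147) = 41687 + (292 + 3176523 - 54537 - 144*21609)/1 = 41687 + 1*(292 + 3176523 - 54537 - 3111696) = 41687 + 1*10582 = 41687 + 10582 = 52269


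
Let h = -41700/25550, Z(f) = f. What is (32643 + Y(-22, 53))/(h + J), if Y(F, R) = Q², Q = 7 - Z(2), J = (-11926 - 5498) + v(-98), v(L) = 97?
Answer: -16693348/8854931 ≈ -1.8852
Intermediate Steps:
h = -834/511 (h = -41700*1/25550 = -834/511 ≈ -1.6321)
J = -17327 (J = (-11926 - 5498) + 97 = -17424 + 97 = -17327)
Q = 5 (Q = 7 - 1*2 = 7 - 2 = 5)
Y(F, R) = 25 (Y(F, R) = 5² = 25)
(32643 + Y(-22, 53))/(h + J) = (32643 + 25)/(-834/511 - 17327) = 32668/(-8854931/511) = 32668*(-511/8854931) = -16693348/8854931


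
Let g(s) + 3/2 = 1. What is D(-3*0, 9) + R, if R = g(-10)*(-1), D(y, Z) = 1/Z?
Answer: 11/18 ≈ 0.61111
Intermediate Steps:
g(s) = -½ (g(s) = -3/2 + 1 = -½)
R = ½ (R = -½*(-1) = ½ ≈ 0.50000)
D(-3*0, 9) + R = 1/9 + ½ = ⅑ + ½ = 11/18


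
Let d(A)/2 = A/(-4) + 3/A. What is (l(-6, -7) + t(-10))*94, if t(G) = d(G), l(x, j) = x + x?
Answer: -3572/5 ≈ -714.40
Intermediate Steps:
l(x, j) = 2*x
d(A) = 6/A - A/2 (d(A) = 2*(A/(-4) + 3/A) = 2*(A*(-1/4) + 3/A) = 2*(-A/4 + 3/A) = 2*(3/A - A/4) = 6/A - A/2)
t(G) = 6/G - G/2
(l(-6, -7) + t(-10))*94 = (2*(-6) + (6/(-10) - 1/2*(-10)))*94 = (-12 + (6*(-1/10) + 5))*94 = (-12 + (-3/5 + 5))*94 = (-12 + 22/5)*94 = -38/5*94 = -3572/5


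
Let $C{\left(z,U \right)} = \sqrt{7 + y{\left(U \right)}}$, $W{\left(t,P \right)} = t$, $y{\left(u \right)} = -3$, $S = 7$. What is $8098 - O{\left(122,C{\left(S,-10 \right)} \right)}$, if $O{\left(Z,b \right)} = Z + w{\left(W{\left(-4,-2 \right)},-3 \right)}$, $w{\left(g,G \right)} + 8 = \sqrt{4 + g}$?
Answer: $7984$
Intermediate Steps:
$w{\left(g,G \right)} = -8 + \sqrt{4 + g}$
$C{\left(z,U \right)} = 2$ ($C{\left(z,U \right)} = \sqrt{7 - 3} = \sqrt{4} = 2$)
$O{\left(Z,b \right)} = -8 + Z$ ($O{\left(Z,b \right)} = Z - \left(8 - \sqrt{4 - 4}\right) = Z - \left(8 - \sqrt{0}\right) = Z + \left(-8 + 0\right) = Z - 8 = -8 + Z$)
$8098 - O{\left(122,C{\left(S,-10 \right)} \right)} = 8098 - \left(-8 + 122\right) = 8098 - 114 = 7984$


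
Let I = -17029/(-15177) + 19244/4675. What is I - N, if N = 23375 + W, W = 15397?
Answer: -161799863761/4173675 ≈ -38767.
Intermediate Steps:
I = 21863339/4173675 (I = -17029*(-1/15177) + 19244*(1/4675) = 17029/15177 + 1132/275 = 21863339/4173675 ≈ 5.2384)
N = 38772 (N = 23375 + 15397 = 38772)
I - N = 21863339/4173675 - 1*38772 = 21863339/4173675 - 38772 = -161799863761/4173675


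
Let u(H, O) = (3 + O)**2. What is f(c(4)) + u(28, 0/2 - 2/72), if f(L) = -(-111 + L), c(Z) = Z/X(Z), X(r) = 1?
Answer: 150121/1296 ≈ 115.83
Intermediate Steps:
c(Z) = Z (c(Z) = Z/1 = Z*1 = Z)
f(L) = 111 - L
f(c(4)) + u(28, 0/2 - 2/72) = (111 - 1*4) + (3 + (0/2 - 2/72))**2 = (111 - 4) + (3 + (0*(1/2) - 2*1/72))**2 = 107 + (3 + (0 - 1/36))**2 = 107 + (3 - 1/36)**2 = 107 + (107/36)**2 = 107 + 11449/1296 = 150121/1296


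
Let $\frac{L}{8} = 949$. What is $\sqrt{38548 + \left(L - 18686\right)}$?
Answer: $\sqrt{27454} \approx 165.69$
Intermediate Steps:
$L = 7592$ ($L = 8 \cdot 949 = 7592$)
$\sqrt{38548 + \left(L - 18686\right)} = \sqrt{38548 + \left(7592 - 18686\right)} = \sqrt{38548 - 11094} = \sqrt{27454}$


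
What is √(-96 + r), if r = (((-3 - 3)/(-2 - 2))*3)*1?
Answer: I*√366/2 ≈ 9.5656*I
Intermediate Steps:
r = 9/2 (r = (-6/(-4)*3)*1 = (-6*(-¼)*3)*1 = ((3/2)*3)*1 = (9/2)*1 = 9/2 ≈ 4.5000)
√(-96 + r) = √(-96 + 9/2) = √(-183/2) = I*√366/2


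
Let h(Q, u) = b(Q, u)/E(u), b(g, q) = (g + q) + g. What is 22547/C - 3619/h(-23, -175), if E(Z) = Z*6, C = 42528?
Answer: -161599290713/9398688 ≈ -17194.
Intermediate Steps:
b(g, q) = q + 2*g
E(Z) = 6*Z
h(Q, u) = (u + 2*Q)/(6*u) (h(Q, u) = (u + 2*Q)/((6*u)) = (u + 2*Q)*(1/(6*u)) = (u + 2*Q)/(6*u))
22547/C - 3619/h(-23, -175) = 22547/42528 - 3619*(-1050/(-175 + 2*(-23))) = 22547*(1/42528) - 3619*(-1050/(-175 - 46)) = 22547/42528 - 3619/((⅙)*(-1/175)*(-221)) = 22547/42528 - 3619/221/1050 = 22547/42528 - 3619*1050/221 = 22547/42528 - 3799950/221 = -161599290713/9398688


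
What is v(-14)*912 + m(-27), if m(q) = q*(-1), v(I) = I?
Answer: -12741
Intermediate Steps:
m(q) = -q
v(-14)*912 + m(-27) = -14*912 - 1*(-27) = -12768 + 27 = -12741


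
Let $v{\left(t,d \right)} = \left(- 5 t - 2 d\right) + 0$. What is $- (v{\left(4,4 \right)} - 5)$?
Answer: $33$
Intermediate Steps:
$v{\left(t,d \right)} = - 5 t - 2 d$
$- (v{\left(4,4 \right)} - 5) = - (\left(\left(-5\right) 4 - 8\right) - 5) = - (\left(-20 - 8\right) - 5) = - (-28 - 5) = \left(-1\right) \left(-33\right) = 33$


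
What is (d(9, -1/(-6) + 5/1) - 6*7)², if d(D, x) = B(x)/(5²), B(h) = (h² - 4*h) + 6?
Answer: 1396292689/810000 ≈ 1723.8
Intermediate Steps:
B(h) = 6 + h² - 4*h
d(D, x) = 6/25 - 4*x/25 + x²/25 (d(D, x) = (6 + x² - 4*x)/(5²) = (6 + x² - 4*x)/25 = (6 + x² - 4*x)*(1/25) = 6/25 - 4*x/25 + x²/25)
(d(9, -1/(-6) + 5/1) - 6*7)² = ((6/25 - 4*(-1/(-6) + 5/1)/25 + (-1/(-6) + 5/1)²/25) - 6*7)² = ((6/25 - 4*(-1*(-⅙) + 5*1)/25 + (-1*(-⅙) + 5*1)²/25) - 42)² = ((6/25 - 4*(⅙ + 5)/25 + (⅙ + 5)²/25) - 42)² = ((6/25 - 4/25*31/6 + (31/6)²/25) - 42)² = ((6/25 - 62/75 + (1/25)*(961/36)) - 42)² = ((6/25 - 62/75 + 961/900) - 42)² = (433/900 - 42)² = (-37367/900)² = 1396292689/810000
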